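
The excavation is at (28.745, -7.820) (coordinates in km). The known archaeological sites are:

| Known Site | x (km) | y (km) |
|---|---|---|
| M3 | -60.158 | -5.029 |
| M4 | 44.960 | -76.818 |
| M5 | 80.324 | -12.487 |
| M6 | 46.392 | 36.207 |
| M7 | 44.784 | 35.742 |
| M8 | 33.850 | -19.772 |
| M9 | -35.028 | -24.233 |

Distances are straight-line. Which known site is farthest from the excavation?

M3

Distances from (28.745, -7.820):
M3: √((-88.903)² + (2.791)²) = √(7903.74341 + 7.78968) = 88.947 km
M4: √((16.215)² + (-68.998)²) = √(262.92622 + 4760.72400) = 70.878 km
M5: √((51.579)² + (-4.667)²) = √(2660.39324 + 21.78089) = 51.790 km
M6: √((17.647)² + (44.027)²) = √(311.41661 + 1938.37673) = 47.432 km
M7: √((16.039)² + (43.562)²) = √(257.24952 + 1897.64784) = 46.421 km
M8: √((5.105)² + (-11.952)²) = √(26.06103 + 142.85030) = 12.997 km
M9: √((-63.773)² + (-16.413)²) = √(4066.99553 + 269.38657) = 65.851 km
Maximum: M3 at 88.947 km.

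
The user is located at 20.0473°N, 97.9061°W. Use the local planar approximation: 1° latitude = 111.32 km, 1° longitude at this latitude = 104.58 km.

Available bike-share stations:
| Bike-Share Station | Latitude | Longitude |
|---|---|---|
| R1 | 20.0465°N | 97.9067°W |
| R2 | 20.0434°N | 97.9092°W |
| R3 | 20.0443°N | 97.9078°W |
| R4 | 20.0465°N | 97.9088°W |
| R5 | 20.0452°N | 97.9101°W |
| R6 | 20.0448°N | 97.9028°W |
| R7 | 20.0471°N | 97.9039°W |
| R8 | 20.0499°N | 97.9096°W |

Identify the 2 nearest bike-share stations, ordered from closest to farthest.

Distances from 20.0473°N, 97.9061°W:
R1: √((-0.0008·111.32)² + (-0.0006·104.58)²) = √(0.007931 + 0.003937) = 0.1089 km
R2: √((-0.0039·111.32)² + (-0.0031·104.58)²) = √(0.188484 + 0.105104) = 0.5418 km
R3: √((-0.0030·111.32)² + (-0.0017·104.58)²) = √(0.111529 + 0.031608) = 0.3783 km
R4: √((-0.0008·111.32)² + (-0.0027·104.58)²) = √(0.007931 + 0.079731) = 0.2961 km
R5: √((-0.0021·111.32)² + (-0.0040·104.58)²) = √(0.054649 + 0.174992) = 0.4792 km
R6: √((-0.0025·111.32)² + (0.0033·104.58)²) = √(0.077451 + 0.119104) = 0.4433 km
R7: √((-0.0002·111.32)² + (0.0022·104.58)²) = √(0.000496 + 0.052935) = 0.2312 km
R8: √((0.0026·111.32)² + (-0.0035·104.58)²) = √(0.083771 + 0.133978) = 0.4666 km
Sorted: R1 (0.1089 km) < R7 (0.2312 km) < R4 (0.2961 km) < R3 (0.3783 km) < …

R1, R7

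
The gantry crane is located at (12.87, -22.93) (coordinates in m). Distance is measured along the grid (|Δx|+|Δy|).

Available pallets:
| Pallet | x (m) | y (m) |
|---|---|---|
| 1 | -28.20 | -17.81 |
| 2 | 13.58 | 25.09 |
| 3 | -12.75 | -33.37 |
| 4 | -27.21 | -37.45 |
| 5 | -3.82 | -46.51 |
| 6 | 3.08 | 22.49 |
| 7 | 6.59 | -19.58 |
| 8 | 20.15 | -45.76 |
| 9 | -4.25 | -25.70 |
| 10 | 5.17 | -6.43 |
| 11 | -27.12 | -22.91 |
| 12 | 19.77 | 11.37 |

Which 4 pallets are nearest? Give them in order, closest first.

7, 9, 10, 8

Distances from (12.87, -22.93):
1: |-41.07| + |5.12| = 41.07 + 5.12 = 46.19 m
2: |0.71| + |48.02| = 0.71 + 48.02 = 48.73 m
3: |-25.62| + |-10.44| = 25.62 + 10.44 = 36.06 m
4: |-40.08| + |-14.52| = 40.08 + 14.52 = 54.60 m
5: |-16.69| + |-23.58| = 16.69 + 23.58 = 40.27 m
6: |-9.79| + |45.42| = 9.79 + 45.42 = 55.21 m
7: |-6.28| + |3.35| = 6.28 + 3.35 = 9.63 m
8: |7.28| + |-22.83| = 7.28 + 22.83 = 30.11 m
9: |-17.12| + |-2.77| = 17.12 + 2.77 = 19.89 m
10: |-7.70| + |16.50| = 7.70 + 16.50 = 24.20 m
11: |-39.99| + |0.02| = 39.99 + 0.02 = 40.01 m
12: |6.90| + |34.30| = 6.90 + 34.30 = 41.20 m
Sorted: 7 (9.63 m) < 9 (19.89 m) < 10 (24.20 m) < 8 (30.11 m) < 3 (36.06 m) < 11 (40.01 m) < …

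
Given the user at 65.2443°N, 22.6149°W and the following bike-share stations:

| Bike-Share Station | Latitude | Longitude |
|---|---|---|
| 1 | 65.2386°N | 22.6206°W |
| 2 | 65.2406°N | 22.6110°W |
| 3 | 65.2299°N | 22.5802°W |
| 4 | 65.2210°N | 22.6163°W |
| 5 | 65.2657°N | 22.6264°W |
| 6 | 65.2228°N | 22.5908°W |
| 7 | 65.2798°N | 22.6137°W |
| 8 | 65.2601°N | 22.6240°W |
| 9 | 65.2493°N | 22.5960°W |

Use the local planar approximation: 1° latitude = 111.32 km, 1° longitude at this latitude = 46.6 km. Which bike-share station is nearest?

Distances from 65.2443°N, 22.6149°W:
1: 0.6879 km
2: 0.4502 km
3: 2.2769 km
4: 2.5946 km
5: 2.4418 km
6: 2.6438 km
7: 3.9523 km
8: 1.8093 km
9: 1.0419 km
Minimum: 2 at 0.4502 km.

2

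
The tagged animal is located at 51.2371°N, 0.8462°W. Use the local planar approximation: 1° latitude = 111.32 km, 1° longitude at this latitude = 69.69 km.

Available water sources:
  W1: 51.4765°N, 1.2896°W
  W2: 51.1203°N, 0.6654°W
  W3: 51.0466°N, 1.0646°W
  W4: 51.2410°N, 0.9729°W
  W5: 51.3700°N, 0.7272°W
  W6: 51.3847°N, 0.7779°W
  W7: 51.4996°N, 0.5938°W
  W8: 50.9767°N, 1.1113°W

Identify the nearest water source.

Distances from 51.2371°N, 0.8462°W:
W1: √((0.2394·111.32)² + (-0.4434·69.69)²) = √(710.222926 + 954.843743) = 40.8052 km
W2: √((-0.1168·111.32)² + (0.1808·69.69)²) = √(169.056581 + 158.758790) = 18.1057 km
W3: √((-0.1905·111.32)² + (-0.2184·69.69)²) = √(449.713946 + 231.657410) = 26.1031 km
W4: √((0.0039·111.32)² + (-0.1267·69.69)²) = √(0.188484 + 77.964008) = 8.8404 km
W5: √((0.1329·111.32)² + (0.1190·69.69)²) = √(218.875100 + 68.775673) = 16.9603 km
W6: √((0.1476·111.32)² + (0.0683·69.69)²) = √(269.972240 + 22.655953) = 17.1064 km
W7: √((0.2625·111.32)² + (0.2524·69.69)²) = √(853.896062 + 309.399516) = 34.1071 km
W8: √((-0.2604·111.32)² + (-0.2651·69.69)²) = √(840.288375 + 341.318937) = 34.3745 km
Minimum: W4 at 8.8404 km.

W4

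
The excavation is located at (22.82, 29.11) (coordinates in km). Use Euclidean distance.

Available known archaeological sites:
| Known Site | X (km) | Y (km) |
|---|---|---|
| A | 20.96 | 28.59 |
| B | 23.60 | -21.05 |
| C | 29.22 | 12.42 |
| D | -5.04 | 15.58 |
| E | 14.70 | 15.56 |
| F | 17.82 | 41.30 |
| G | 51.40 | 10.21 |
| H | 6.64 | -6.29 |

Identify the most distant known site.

B

Distances from (22.82, 29.11):
A: 1.93 km
B: 50.17 km
C: 17.88 km
D: 30.97 km
E: 15.80 km
F: 13.18 km
G: 34.26 km
H: 38.92 km
Maximum: B at 50.17 km.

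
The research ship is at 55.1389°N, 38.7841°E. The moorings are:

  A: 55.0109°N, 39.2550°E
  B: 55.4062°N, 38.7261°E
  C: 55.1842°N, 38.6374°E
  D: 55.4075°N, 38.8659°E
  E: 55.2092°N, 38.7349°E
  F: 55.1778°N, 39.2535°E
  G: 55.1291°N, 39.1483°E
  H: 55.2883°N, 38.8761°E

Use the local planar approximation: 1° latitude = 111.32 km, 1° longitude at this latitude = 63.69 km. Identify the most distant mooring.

A

Distances from 55.1389°N, 38.7841°E:
A: √((-0.1280·111.32)² + (0.4709·63.69)²) = √(203.032861 + 899.497330) = 33.2044 km
B: √((0.2673·111.32)² + (-0.0580·63.69)²) = √(885.409776 + 13.645784) = 29.9843 km
C: √((0.0453·111.32)² + (-0.1467·63.69)²) = √(25.429791 + 87.297685) = 10.6173 km
D: √((0.2686·111.32)² + (0.0818·63.69)²) = √(894.043010 + 27.142454) = 30.3510 km
E: √((0.0703·111.32)² + (-0.0492·63.69)²) = √(61.243083 + 9.819123) = 8.4298 km
F: √((0.0389·111.32)² + (0.4694·63.69)²) = √(18.751914 + 893.775958) = 30.2081 km
G: √((-0.0098·111.32)² + (0.3642·63.69)²) = √(1.190141 + 538.049684) = 23.2215 km
H: √((0.1494·111.32)² + (0.0920·63.69)²) = √(276.597080 + 34.333506) = 17.6332 km
Maximum: A at 33.2044 km.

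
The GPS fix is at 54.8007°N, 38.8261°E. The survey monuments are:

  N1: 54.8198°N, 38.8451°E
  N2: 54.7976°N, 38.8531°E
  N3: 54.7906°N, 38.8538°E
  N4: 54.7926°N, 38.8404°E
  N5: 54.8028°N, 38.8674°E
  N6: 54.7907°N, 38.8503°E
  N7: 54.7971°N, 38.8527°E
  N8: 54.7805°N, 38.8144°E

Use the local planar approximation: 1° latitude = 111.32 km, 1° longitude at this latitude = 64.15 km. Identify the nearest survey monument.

N4

Distances from 54.8007°N, 38.8261°E:
N1: √((0.0191·111.32)² + (0.0190·64.15)²) = √(4.520777 + 1.485595) = 2.4508 km
N2: √((-0.0031·111.32)² + (0.0270·64.15)²) = √(0.119088 + 2.999997) = 1.7661 km
N3: √((-0.0101·111.32)² + (0.0277·64.15)²) = √(1.264122 + 3.157569) = 2.1028 km
N4: √((-0.0081·111.32)² + (0.0143·64.15)²) = √(0.813048 + 0.841522) = 1.2863 km
N5: √((0.0021·111.32)² + (0.0413·64.15)²) = √(0.054649 + 7.019294) = 2.6597 km
N6: √((-0.0100·111.32)² + (0.0242·64.15)²) = √(1.239214 + 2.410039) = 1.9103 km
N7: √((-0.0036·111.32)² + (0.0266·64.15)²) = √(0.160602 + 2.911767) = 1.7528 km
N8: √((-0.0202·111.32)² + (-0.0117·64.15)²) = √(5.056490 + 0.563333) = 2.3706 km
Minimum: N4 at 1.2863 km.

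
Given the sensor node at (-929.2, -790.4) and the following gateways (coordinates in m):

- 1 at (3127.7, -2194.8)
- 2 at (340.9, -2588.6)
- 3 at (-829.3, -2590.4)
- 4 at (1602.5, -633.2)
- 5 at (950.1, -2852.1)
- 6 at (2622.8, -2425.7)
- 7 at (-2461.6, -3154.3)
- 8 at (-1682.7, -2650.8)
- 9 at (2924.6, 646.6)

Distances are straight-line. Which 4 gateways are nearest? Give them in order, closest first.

3, 8, 2, 4

Distances from (-929.2, -790.4):
1: 4293.1 m
2: 2201.5 m
3: 1802.8 m
4: 2536.6 m
5: 2789.7 m
6: 3910.4 m
7: 2817.1 m
8: 2007.2 m
9: 4113.0 m
Sorted: 3 (1802.8 m) < 8 (2007.2 m) < 2 (2201.5 m) < 4 (2536.6 m) < 5 (2789.7 m) < 7 (2817.1 m) < …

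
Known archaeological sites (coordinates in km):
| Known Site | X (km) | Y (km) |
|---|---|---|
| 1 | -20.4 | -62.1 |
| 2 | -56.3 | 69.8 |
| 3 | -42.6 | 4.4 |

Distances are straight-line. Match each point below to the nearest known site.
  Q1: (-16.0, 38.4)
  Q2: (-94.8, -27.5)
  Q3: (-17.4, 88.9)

Q1→3; Q2→3; Q3→2

Q1 at (-16.0, 38.4):
  1: 100.6 km
  2: 51.1 km
  3: 43.2 km
  → nearest: 3 (43.2 km)
Q2 at (-94.8, -27.5):
  1: 82.1 km
  2: 104.6 km
  3: 61.2 km
  → nearest: 3 (61.2 km)
Q3 at (-17.4, 88.9):
  1: 151.0 km
  2: 43.3 km
  3: 88.2 km
  → nearest: 2 (43.3 km)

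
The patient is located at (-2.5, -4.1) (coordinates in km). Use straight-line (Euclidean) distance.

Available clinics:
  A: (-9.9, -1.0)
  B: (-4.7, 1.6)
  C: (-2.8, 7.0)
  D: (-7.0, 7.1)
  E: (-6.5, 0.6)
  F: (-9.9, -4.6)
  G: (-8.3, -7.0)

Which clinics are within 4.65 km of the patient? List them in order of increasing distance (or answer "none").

Distances from (-2.5, -4.1):
A: √((-7.4)² + (3.1)²) = √(54.760 + 9.610) = 8.0 km
B: √((-2.2)² + (5.7)²) = √(4.840 + 32.490) = 6.1 km
C: √((-0.3)² + (11.1)²) = √(0.090 + 123.210) = 11.1 km
D: √((-4.5)² + (11.2)²) = √(20.250 + 125.440) = 12.1 km
E: √((-4.0)² + (4.7)²) = √(16.000 + 22.090) = 6.2 km
F: √((-7.4)² + (-0.5)²) = √(54.760 + 0.250) = 7.4 km
G: √((-5.8)² + (-2.9)²) = √(33.640 + 8.410) = 6.5 km
Threshold 4.65 km: none within range.

none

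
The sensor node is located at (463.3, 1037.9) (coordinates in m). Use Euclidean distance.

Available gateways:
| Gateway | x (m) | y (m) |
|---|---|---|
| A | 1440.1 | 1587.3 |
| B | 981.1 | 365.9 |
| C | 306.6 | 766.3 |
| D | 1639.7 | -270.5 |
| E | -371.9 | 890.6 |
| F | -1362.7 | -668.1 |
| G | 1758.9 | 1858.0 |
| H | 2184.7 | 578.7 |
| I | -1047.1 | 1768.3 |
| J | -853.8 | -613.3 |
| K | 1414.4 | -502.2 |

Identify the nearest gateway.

C

Distances from (463.3, 1037.9):
A: √((976.8)² + (549.4)²) = √(954138.240 + 301840.360) = 1120.7 m
B: √((517.8)² + (-672.0)²) = √(268116.840 + 451584.000) = 848.4 m
C: √((-156.7)² + (-271.6)²) = √(24554.890 + 73766.560) = 313.6 m
D: √((1176.4)² + (-1308.4)²) = √(1383916.960 + 1711910.560) = 1759.5 m
E: √((-835.2)² + (-147.3)²) = √(697559.040 + 21697.290) = 848.1 m
F: √((-1826.0)² + (-1706.0)²) = √(3334276.000 + 2910436.000) = 2498.9 m
G: √((1295.6)² + (820.1)²) = √(1678579.360 + 672564.010) = 1533.3 m
H: √((1721.4)² + (-459.2)²) = √(2963217.960 + 210864.640) = 1781.6 m
I: √((-1510.4)² + (730.4)²) = √(2281308.160 + 533484.160) = 1677.7 m
J: √((-1317.1)² + (-1651.2)²) = √(1734752.410 + 2726461.440) = 2112.2 m
K: √((951.1)² + (-1540.1)²) = √(904591.210 + 2371908.010) = 1810.1 m
Minimum: C at 313.6 m.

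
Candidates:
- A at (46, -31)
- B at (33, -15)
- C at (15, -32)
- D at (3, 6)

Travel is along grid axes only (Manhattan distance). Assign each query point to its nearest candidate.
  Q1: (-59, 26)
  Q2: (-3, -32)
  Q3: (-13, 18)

Q1 at (-59, 26):
  A: 162
  B: 133
  C: 132
  D: 82
  → nearest: D (82)
Q2 at (-3, -32):
  A: 50
  B: 53
  C: 18
  D: 44
  → nearest: C (18)
Q3 at (-13, 18):
  A: 108
  B: 79
  C: 78
  D: 28
  → nearest: D (28)

Q1→D; Q2→C; Q3→D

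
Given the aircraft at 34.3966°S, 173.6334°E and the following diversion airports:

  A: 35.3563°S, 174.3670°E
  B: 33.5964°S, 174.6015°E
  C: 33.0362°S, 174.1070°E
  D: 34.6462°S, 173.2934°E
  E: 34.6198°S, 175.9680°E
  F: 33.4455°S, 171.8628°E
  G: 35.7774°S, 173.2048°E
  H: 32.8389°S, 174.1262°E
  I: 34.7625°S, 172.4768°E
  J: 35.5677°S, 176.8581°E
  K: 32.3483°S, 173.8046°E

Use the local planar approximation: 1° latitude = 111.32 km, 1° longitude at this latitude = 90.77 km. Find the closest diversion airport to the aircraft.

D

Distances from 34.3966°S, 173.6334°E:
A: 125.8870 km
B: 125.1274 km
C: 157.4231 km
D: 41.5269 km
E: 213.3633 km
F: 192.4575 km
G: 158.5575 km
H: 179.0798 km
I: 112.6093 km
J: 320.4252 km
K: 228.5457 km
Minimum: D at 41.5269 km.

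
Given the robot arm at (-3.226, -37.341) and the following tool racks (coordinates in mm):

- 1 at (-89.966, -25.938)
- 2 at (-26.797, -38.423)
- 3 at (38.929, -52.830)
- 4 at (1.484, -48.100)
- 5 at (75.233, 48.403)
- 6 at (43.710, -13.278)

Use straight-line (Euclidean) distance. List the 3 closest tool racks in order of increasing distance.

4, 2, 3

Distances from (-3.226, -37.341):
1: √((-86.740)² + (11.403)²) = √(7523.82760 + 130.02841) = 87.486 mm
2: √((-23.571)² + (-1.082)²) = √(555.59204 + 1.17072) = 23.596 mm
3: √((42.155)² + (-15.489)²) = √(1777.04403 + 239.90912) = 44.911 mm
4: √((4.710)² + (-10.759)²) = √(22.18410 + 115.75608) = 11.745 mm
5: √((78.459)² + (85.744)²) = √(6155.81468 + 7352.03354) = 116.223 mm
6: √((46.936)² + (24.063)²) = √(2202.98810 + 579.02797) = 52.745 mm
Sorted: 4 (11.745 mm) < 2 (23.596 mm) < 3 (44.911 mm) < 6 (52.745 mm) < 1 (87.486 mm) < …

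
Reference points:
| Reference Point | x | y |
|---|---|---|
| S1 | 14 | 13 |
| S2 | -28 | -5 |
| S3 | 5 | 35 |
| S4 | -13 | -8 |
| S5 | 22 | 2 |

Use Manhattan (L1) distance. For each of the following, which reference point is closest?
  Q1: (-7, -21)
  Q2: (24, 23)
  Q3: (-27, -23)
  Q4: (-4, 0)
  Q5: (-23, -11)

Q1 at (-7, -21):
  S1: |21| + |34| = 21 + 34 = 55
  S2: |-21| + |16| = 21 + 16 = 37
  S3: |12| + |56| = 12 + 56 = 68
  S4: |-6| + |13| = 6 + 13 = 19
  S5: |29| + |23| = 29 + 23 = 52
  → nearest: S4 (19)
Q2 at (24, 23):
  S1: |-10| + |-10| = 10 + 10 = 20
  S2: |-52| + |-28| = 52 + 28 = 80
  S3: |-19| + |12| = 19 + 12 = 31
  S4: |-37| + |-31| = 37 + 31 = 68
  S5: |-2| + |-21| = 2 + 21 = 23
  → nearest: S1 (20)
Q3 at (-27, -23):
  S1: |41| + |36| = 41 + 36 = 77
  S2: |-1| + |18| = 1 + 18 = 19
  S3: |32| + |58| = 32 + 58 = 90
  S4: |14| + |15| = 14 + 15 = 29
  S5: |49| + |25| = 49 + 25 = 74
  → nearest: S2 (19)
Q4 at (-4, 0):
  S1: |18| + |13| = 18 + 13 = 31
  S2: |-24| + |-5| = 24 + 5 = 29
  S3: |9| + |35| = 9 + 35 = 44
  S4: |-9| + |-8| = 9 + 8 = 17
  S5: |26| + |2| = 26 + 2 = 28
  → nearest: S4 (17)
Q5 at (-23, -11):
  S1: |37| + |24| = 37 + 24 = 61
  S2: |-5| + |6| = 5 + 6 = 11
  S3: |28| + |46| = 28 + 46 = 74
  S4: |10| + |3| = 10 + 3 = 13
  S5: |45| + |13| = 45 + 13 = 58
  → nearest: S2 (11)

Q1→S4; Q2→S1; Q3→S2; Q4→S4; Q5→S2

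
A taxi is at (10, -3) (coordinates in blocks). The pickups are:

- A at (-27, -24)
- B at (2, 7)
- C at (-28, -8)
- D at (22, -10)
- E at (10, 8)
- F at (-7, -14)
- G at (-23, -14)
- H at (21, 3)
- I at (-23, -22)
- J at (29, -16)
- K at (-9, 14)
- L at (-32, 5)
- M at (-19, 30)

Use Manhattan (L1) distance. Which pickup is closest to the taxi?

E

Distances from (10, -3):
A: |-37| + |-21| = 37 + 21 = 58 blocks
B: |-8| + |10| = 8 + 10 = 18 blocks
C: |-38| + |-5| = 38 + 5 = 43 blocks
D: |12| + |-7| = 12 + 7 = 19 blocks
E: |0| + |11| = 0 + 11 = 11 blocks
F: |-17| + |-11| = 17 + 11 = 28 blocks
G: |-33| + |-11| = 33 + 11 = 44 blocks
H: |11| + |6| = 11 + 6 = 17 blocks
I: |-33| + |-19| = 33 + 19 = 52 blocks
J: |19| + |-13| = 19 + 13 = 32 blocks
K: |-19| + |17| = 19 + 17 = 36 blocks
L: |-42| + |8| = 42 + 8 = 50 blocks
M: |-29| + |33| = 29 + 33 = 62 blocks
Minimum: E at 11 blocks.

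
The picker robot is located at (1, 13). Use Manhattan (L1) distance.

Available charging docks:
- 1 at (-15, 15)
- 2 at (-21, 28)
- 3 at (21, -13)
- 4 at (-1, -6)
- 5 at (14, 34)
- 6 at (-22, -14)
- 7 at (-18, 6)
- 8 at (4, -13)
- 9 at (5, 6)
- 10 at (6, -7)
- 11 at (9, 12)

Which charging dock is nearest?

Distances from (1, 13):
1: 18
2: 37
3: 46
4: 21
5: 34
6: 50
7: 26
8: 29
9: 11
10: 25
11: 9
Minimum: 11 at 9.

11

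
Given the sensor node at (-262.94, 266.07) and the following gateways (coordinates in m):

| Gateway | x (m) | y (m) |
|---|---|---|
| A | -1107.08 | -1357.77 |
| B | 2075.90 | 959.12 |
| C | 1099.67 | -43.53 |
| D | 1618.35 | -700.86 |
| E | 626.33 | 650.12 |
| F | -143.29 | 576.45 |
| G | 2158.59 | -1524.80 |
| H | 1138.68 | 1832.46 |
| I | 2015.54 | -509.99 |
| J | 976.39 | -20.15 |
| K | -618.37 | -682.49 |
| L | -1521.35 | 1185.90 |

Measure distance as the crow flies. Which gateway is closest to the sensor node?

F

Distances from (-262.94, 266.07):
A: √((-844.14)² + (-1623.84)²) = √(712572.3396 + 2636856.3456) = 1830.14 m
B: √((2338.84)² + (693.05)²) = √(5470172.5456 + 480318.3025) = 2439.36 m
C: √((1362.61)² + (-309.60)²) = √(1856706.0121 + 95852.1600) = 1397.34 m
D: √((1881.29)² + (-966.93)²) = √(3539252.0641 + 934953.6249) = 2115.23 m
E: √((889.27)² + (384.05)²) = √(790801.1329 + 147494.4025) = 968.66 m
F: √((119.65)² + (310.38)²) = √(14316.1225 + 96335.7444) = 332.64 m
G: √((2421.53)² + (-1790.87)²) = √(5863807.5409 + 3207215.3569) = 3011.81 m
H: √((1401.62)² + (1566.39)²) = √(1964538.6244 + 2453577.6321) = 2101.93 m
I: √((2278.48)² + (-776.06)²) = √(5191471.1104 + 602269.1236) = 2407.02 m
J: √((1239.33)² + (-286.22)²) = √(1535938.8489 + 81921.8884) = 1271.95 m
K: √((-355.43)² + (-948.56)²) = √(126330.4849 + 899766.0736) = 1012.96 m
L: √((-1258.41)² + (919.83)²) = √(1583595.7281 + 846087.2289) = 1558.74 m
Minimum: F at 332.64 m.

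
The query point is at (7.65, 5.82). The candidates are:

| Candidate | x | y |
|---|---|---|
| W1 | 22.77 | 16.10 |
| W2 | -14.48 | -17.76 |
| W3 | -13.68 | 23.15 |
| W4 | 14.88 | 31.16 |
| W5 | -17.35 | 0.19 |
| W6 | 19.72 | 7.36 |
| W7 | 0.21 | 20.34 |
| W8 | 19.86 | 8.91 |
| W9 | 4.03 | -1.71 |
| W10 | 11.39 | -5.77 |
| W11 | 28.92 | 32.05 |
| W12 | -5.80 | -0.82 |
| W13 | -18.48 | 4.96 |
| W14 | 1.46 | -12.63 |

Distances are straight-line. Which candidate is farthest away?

Distances from (7.65, 5.82):
W1: 18.28
W2: 32.34
W3: 27.48
W4: 26.35
W5: 25.63
W6: 12.17
W7: 16.32
W8: 12.59
W9: 8.35
W10: 12.18
W11: 33.77
W12: 15.00
W13: 26.14
W14: 19.46
Maximum: W11 at 33.77.

W11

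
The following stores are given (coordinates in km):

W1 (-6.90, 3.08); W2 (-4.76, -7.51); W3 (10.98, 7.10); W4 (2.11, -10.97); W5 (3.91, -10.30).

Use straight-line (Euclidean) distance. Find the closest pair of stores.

W4 and W5

Pairwise distances:
W1–W2: √((2.14)² + (-10.59)²) = √(4.5796 + 112.1481) = 10.80 km
W1–W3: √((17.88)² + (4.02)²) = √(319.6944 + 16.1604) = 18.33 km
W1–W4: √((9.01)² + (-14.05)²) = √(81.1801 + 197.4025) = 16.69 km
W1–W5: √((10.81)² + (-13.38)²) = √(116.8561 + 179.0244) = 17.20 km
W2–W3: √((15.74)² + (14.61)²) = √(247.7476 + 213.4521) = 21.48 km
W2–W4: √((6.87)² + (-3.46)²) = √(47.1969 + 11.9716) = 7.69 km
W2–W5: √((8.67)² + (-2.79)²) = √(75.1689 + 7.7841) = 9.11 km
W3–W4: √((-8.87)² + (-18.07)²) = √(78.6769 + 326.5249) = 20.13 km
W3–W5: √((-7.07)² + (-17.40)²) = √(49.9849 + 302.7600) = 18.78 km
W4–W5: √((1.80)² + (0.67)²) = √(3.2400 + 0.4489) = 1.92 km
Closest pair: W4–W5 at 1.92 km.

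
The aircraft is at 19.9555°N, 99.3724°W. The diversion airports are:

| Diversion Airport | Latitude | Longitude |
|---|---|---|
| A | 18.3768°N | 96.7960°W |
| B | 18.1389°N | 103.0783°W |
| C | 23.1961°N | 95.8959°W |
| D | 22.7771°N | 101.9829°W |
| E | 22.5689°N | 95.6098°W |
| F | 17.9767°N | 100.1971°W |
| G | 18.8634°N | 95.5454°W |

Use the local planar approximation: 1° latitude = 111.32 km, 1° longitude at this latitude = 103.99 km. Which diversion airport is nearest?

F

Distances from 19.9555°N, 99.3724°W:
A: √((-1.5787·111.32)² + (2.5764·103.99)²) = √(30884.858309 + 71781.038522) = 320.4152 km
B: √((-1.8166·111.32)² + (-3.7059·103.99)²) = √(40894.510585 + 148515.078353) = 435.2121 km
C: √((3.2406·111.32)² + (3.4765·103.99)²) = √(130135.939169 + 130697.603356) = 510.7187 km
D: √((2.8216·111.32)² + (-2.6105·103.99)²) = √(98659.131639 + 73693.732148) = 415.1540 km
E: √((2.6134·111.32)² + (3.7626·103.99)²) = √(84636.592240 + 153094.383674) = 487.5766 km
F: √((-1.9788·111.32)² + (-0.8247·103.99)²) = √(48523.285449 + 7354.872451) = 236.3856 km
G: √((-1.0921·111.32)² + (3.8270·103.99)²) = √(14779.890263 + 158379.905996) = 416.1247 km
Minimum: F at 236.3856 km.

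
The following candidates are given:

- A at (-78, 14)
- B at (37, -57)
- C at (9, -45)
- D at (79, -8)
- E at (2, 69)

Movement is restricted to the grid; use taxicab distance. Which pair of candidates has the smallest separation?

B and C

Pairwise distances:
A–B: |115| + |-71| = 115 + 71 = 186
A–C: |87| + |-59| = 87 + 59 = 146
A–D: |157| + |-22| = 157 + 22 = 179
A–E: |80| + |55| = 80 + 55 = 135
B–C: |-28| + |12| = 28 + 12 = 40
B–D: |42| + |49| = 42 + 49 = 91
B–E: |-35| + |126| = 35 + 126 = 161
C–D: |70| + |37| = 70 + 37 = 107
C–E: |-7| + |114| = 7 + 114 = 121
D–E: |-77| + |77| = 77 + 77 = 154
Closest pair: B–C at 40.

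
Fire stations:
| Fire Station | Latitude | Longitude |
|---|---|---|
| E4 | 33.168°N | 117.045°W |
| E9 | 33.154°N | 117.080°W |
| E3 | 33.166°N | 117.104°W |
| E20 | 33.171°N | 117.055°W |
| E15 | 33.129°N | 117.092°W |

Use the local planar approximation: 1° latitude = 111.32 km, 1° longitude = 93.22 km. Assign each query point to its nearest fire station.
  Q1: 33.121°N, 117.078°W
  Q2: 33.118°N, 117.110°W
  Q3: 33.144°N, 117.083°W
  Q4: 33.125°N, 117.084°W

Q1 at 33.121°N, 117.078°W:
  E4: 6.069 km
  E9: 3.678 km
  E3: 5.565 km
  E20: 5.965 km
  E15: 1.580 km
  → nearest: E15 (1.580 km)
Q2 at 33.118°N, 117.110°W:
  E4: 8.228 km
  E9: 4.887 km
  E3: 5.373 km
  E20: 7.816 km
  E15: 2.077 km
  → nearest: E15 (2.077 km)
Q3 at 33.144°N, 117.083°W:
  E4: 4.437 km
  E9: 1.148 km
  E3: 3.135 km
  E20: 3.981 km
  E15: 1.869 km
  → nearest: E9 (1.148 km)
Q4 at 33.125°N, 117.084°W:
  E4: 6.011 km
  E9: 3.250 km
  E3: 4.930 km
  E20: 5.791 km
  E15: 0.869 km
  → nearest: E15 (0.869 km)

Q1→E15; Q2→E15; Q3→E9; Q4→E15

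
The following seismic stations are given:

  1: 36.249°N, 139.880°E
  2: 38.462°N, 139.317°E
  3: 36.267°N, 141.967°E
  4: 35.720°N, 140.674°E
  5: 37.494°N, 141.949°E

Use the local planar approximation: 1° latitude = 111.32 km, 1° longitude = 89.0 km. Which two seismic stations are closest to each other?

1 and 4

Pairwise distances:
1–2: 251.395 km
1–3: 185.754 km
1–4: 91.986 km
1–5: 230.469 km
2–3: 339.604 km
2–4: 328.264 km
2–5: 257.845 km
3–4: 130.194 km
3–5: 136.599 km
4–5: 227.762 km
Closest pair: 1–4 at 91.986 km.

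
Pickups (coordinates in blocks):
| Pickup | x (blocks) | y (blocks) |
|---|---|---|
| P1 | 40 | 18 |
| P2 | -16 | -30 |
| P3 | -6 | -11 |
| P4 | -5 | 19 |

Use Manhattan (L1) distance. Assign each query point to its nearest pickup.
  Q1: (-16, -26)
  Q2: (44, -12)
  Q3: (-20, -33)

Q1 at (-16, -26):
  P1: 100 blocks
  P2: 4 blocks
  P3: 25 blocks
  P4: 56 blocks
  → nearest: P2 (4 blocks)
Q2 at (44, -12):
  P1: 34 blocks
  P2: 78 blocks
  P3: 51 blocks
  P4: 80 blocks
  → nearest: P1 (34 blocks)
Q3 at (-20, -33):
  P1: 111 blocks
  P2: 7 blocks
  P3: 36 blocks
  P4: 67 blocks
  → nearest: P2 (7 blocks)

Q1→P2; Q2→P1; Q3→P2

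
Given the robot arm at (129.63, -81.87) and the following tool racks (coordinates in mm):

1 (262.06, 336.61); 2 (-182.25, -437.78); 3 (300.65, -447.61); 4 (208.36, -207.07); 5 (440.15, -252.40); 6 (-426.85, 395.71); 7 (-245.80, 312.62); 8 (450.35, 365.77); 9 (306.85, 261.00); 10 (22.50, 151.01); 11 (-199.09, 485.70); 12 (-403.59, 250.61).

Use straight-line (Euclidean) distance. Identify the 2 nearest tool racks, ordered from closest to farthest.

4, 10

Distances from (129.63, -81.87):
1: √((132.43)² + (418.48)²) = √(17537.7049 + 175125.5104) = 438.93 mm
2: √((-311.88)² + (-355.91)²) = √(97269.1344 + 126671.9281) = 473.22 mm
3: √((171.02)² + (-365.74)²) = √(29247.8404 + 133765.7476) = 403.75 mm
4: √((78.73)² + (-125.20)²) = √(6198.4129 + 15675.0400) = 147.90 mm
5: √((310.52)² + (-170.53)²) = √(96422.6704 + 29080.4809) = 354.26 mm
6: √((-556.48)² + (477.58)²) = √(309669.9904 + 228082.6564) = 733.32 mm
7: √((-375.43)² + (394.49)²) = √(140947.6849 + 155622.3601) = 544.58 mm
8: √((320.72)² + (447.64)²) = √(102861.3184 + 200381.5696) = 550.67 mm
9: √((177.22)² + (342.87)²) = √(31406.9284 + 117559.8369) = 385.96 mm
10: √((-107.13)² + (232.88)²) = √(11476.8369 + 54233.0944) = 256.34 mm
11: √((-328.72)² + (567.57)²) = √(108056.8384 + 322135.7049) = 655.89 mm
12: √((-533.22)² + (332.48)²) = √(284323.5684 + 110542.9504) = 628.38 mm
Sorted: 4 (147.90 mm) < 10 (256.34 mm) < 5 (354.26 mm) < 9 (385.96 mm) < …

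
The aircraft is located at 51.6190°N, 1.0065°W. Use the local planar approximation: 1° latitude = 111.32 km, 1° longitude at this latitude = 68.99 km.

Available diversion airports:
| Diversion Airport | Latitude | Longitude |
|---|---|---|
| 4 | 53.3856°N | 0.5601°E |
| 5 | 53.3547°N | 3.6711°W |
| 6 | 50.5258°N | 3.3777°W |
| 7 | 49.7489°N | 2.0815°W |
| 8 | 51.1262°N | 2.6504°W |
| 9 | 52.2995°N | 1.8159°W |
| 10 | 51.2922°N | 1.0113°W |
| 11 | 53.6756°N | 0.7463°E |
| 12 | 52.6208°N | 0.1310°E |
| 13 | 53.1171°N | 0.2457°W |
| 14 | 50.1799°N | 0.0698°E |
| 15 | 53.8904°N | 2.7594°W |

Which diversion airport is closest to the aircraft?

Distances from 51.6190°N, 1.0065°W:
4: 224.4005 km
5: 266.6964 km
6: 203.8898 km
7: 220.9956 km
8: 125.9837 km
9: 94.1101 km
10: 36.3809 km
11: 258.9148 km
12: 136.3646 km
13: 174.8333 km
14: 176.5726 km
15: 280.2837 km
Minimum: 10 at 36.3809 km.

10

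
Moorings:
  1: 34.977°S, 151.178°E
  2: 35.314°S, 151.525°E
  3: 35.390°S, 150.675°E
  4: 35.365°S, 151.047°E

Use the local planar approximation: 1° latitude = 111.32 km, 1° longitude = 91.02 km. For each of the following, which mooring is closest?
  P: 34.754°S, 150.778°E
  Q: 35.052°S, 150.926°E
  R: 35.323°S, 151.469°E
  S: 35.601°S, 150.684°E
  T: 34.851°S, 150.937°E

P→1; Q→1; R→2; S→3; T→1

P at 34.754°S, 150.778°E:
  1: √((-0.223·111.32)² + (0.400·91.02)²) = √(616.24885 + 1325.54246) = 44.066 km
  2: √((-0.560·111.32)² + (0.747·91.02)²) = √(3886.17586 + 4622.90390) = 92.245 km
  3: √((-0.636·111.32)² + (-0.103·91.02)²) = √(5012.57203 + 87.89175) = 71.418 km
  4: √((-0.611·111.32)² + (0.269·91.02)²) = √(4626.24699 + 599.48486) = 72.289 km
  → nearest: 1 (44.066 km)
Q at 35.052°S, 150.926°E:
  1: √((0.075·111.32)² + (0.252·91.02)²) = √(69.70580 + 526.10780) = 24.409 km
  2: √((-0.262·111.32)² + (0.599·91.02)²) = √(850.64622 + 2972.53726) = 61.832 km
  3: √((-0.338·111.32)² + (-0.251·91.02)²) = √(1415.72792 + 521.94063) = 44.019 km
  4: √((-0.313·111.32)² + (0.121·91.02)²) = √(1214.04580 + 121.29542) = 36.542 km
  → nearest: 1 (24.409 km)
R at 35.323°S, 151.469°E:
  1: √((0.346·111.32)² + (-0.291·91.02)²) = √(1483.53772 + 701.55163) = 46.745 km
  2: √((0.009·111.32)² + (0.056·91.02)²) = √(1.00376 + 25.98063) = 5.195 km
  3: √((-0.067·111.32)² + (-0.794·91.02)²) = √(55.62833 + 5222.93556) = 72.654 km
  4: √((-0.042·111.32)² + (-0.422·91.02)²) = √(21.85974 + 1475.36190) = 38.694 km
  → nearest: 2 (5.195 km)
S at 35.601°S, 150.684°E:
  1: √((0.624·111.32)² + (0.494·91.02)²) = √(4825.20284 + 2021.75050) = 82.746 km
  2: √((0.287·111.32)² + (0.841·91.02)²) = √(1020.72838 + 5859.56875) = 82.948 km
  3: √((0.211·111.32)² + (-0.009·91.02)²) = √(551.71057 + 0.67106) = 23.503 km
  4: √((0.236·111.32)² + (0.363·91.02)²) = √(690.19276 + 1091.65878) = 42.212 km
  → nearest: 3 (23.503 km)
T at 34.851°S, 150.937°E:
  1: √((-0.126·111.32)² + (0.241·91.02)²) = √(196.73765 + 481.18020) = 26.037 km
  2: √((-0.463·111.32)² + (0.588·91.02)²) = √(2656.49117 + 2864.36471) = 74.302 km
  3: √((-0.539·111.32)² + (-0.262·91.02)²) = √(3600.17760 + 568.69086) = 64.567 km
  4: √((-0.514·111.32)² + (0.110·91.02)²) = √(3273.95445 + 100.24415) = 58.088 km
  → nearest: 1 (26.037 km)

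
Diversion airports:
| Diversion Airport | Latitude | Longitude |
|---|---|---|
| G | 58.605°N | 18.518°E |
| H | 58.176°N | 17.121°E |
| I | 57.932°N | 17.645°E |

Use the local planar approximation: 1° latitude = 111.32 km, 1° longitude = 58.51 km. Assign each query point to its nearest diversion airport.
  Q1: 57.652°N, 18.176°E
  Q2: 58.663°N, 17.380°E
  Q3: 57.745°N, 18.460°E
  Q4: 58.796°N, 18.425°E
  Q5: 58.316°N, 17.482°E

Q1 at 57.652°N, 18.176°E:
  G: 107.959 km
  H: 84.929 km
  I: 44.009 km
  → nearest: I (44.009 km)
Q2 at 58.663°N, 17.380°E:
  G: 66.897 km
  H: 56.291 km
  I: 82.839 km
  → nearest: H (56.291 km)
Q3 at 57.745°N, 18.460°E:
  G: 95.795 km
  H: 91.869 km
  I: 52.031 km
  → nearest: I (52.031 km)
Q4 at 58.796°N, 18.425°E:
  G: 21.947 km
  H: 102.882 km
  I: 106.459 km
  → nearest: G (21.947 km)
Q5 at 58.316°N, 17.482°E:
  G: 68.625 km
  H: 26.249 km
  I: 43.798 km
  → nearest: H (26.249 km)

Q1→I; Q2→H; Q3→I; Q4→G; Q5→H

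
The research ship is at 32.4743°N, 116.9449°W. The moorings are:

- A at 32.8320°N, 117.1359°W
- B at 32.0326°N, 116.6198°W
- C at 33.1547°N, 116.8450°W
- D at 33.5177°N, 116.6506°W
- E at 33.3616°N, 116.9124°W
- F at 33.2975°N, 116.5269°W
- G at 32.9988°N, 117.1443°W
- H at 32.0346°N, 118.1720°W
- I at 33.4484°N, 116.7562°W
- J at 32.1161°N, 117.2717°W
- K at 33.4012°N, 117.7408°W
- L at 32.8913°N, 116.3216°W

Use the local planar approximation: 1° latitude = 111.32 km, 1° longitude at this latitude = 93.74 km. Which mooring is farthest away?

Distances from 32.4743°N, 116.9449°W:
A: √((0.3577·111.32)² + (-0.1910·93.74)²) = √(1585.565822 + 320.565391) = 43.6593 km
B: √((-0.4417·111.32)² + (0.3251·93.74)²) = √(2417.693227 + 928.717945) = 57.8482 km
C: √((0.6804·111.32)² + (0.0999·93.74)²) = √(5736.869954 + 87.696220) = 76.3188 km
D: √((1.0434·111.32)² + (0.2943·93.74)²) = √(13491.121704 + 761.080198) = 119.3826 km
E: √((0.8873·111.32)² + (0.0325·93.74)²) = √(9756.349697 + 9.281467) = 98.8212 km
F: √((0.8232·111.32)² + (0.4180·93.74)²) = √(8397.637409 + 1535.332566) = 99.6643 km
G: √((0.5245·111.32)² + (-0.1994·93.74)²) = √(3409.081472 + 349.381742) = 61.3063 km
H: √((-0.4397·111.32)² + (-1.2271·93.74)²) = √(2395.848358 + 13231.522224) = 125.0095 km
I: √((0.9741·111.32)² + (0.1887·93.74)²) = √(11758.542197 + 312.891452) = 109.8701 km
J: √((-0.3582·111.32)² + (-0.3268·93.74)²) = √(1590.001589 + 938.456170) = 50.2838 km
K: √((0.9269·111.32)² + (-0.7959·93.74)²) = √(10646.629957 + 5566.303826) = 127.3300 km
L: √((0.4170·111.32)² + (0.6233·93.74)²) = √(2154.857250 + 3413.847778) = 74.6238 km
Maximum: K at 127.3300 km.

K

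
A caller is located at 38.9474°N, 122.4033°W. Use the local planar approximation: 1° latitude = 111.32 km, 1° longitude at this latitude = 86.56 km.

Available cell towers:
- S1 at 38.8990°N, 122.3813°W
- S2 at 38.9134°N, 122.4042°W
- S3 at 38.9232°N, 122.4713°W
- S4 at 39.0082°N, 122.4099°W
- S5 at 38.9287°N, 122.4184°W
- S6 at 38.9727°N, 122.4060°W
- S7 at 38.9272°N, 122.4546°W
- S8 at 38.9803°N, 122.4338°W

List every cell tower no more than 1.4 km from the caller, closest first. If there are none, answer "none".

Distances from 38.9474°N, 122.4033°W:
S1: 5.7145 km
S2: 3.7857 km
S3: 6.4733 km
S4: 6.7923 km
S5: 2.4580 km
S6: 2.8261 km
S7: 4.9774 km
S8: 4.5148 km
Threshold 1.4 km: none within range.

none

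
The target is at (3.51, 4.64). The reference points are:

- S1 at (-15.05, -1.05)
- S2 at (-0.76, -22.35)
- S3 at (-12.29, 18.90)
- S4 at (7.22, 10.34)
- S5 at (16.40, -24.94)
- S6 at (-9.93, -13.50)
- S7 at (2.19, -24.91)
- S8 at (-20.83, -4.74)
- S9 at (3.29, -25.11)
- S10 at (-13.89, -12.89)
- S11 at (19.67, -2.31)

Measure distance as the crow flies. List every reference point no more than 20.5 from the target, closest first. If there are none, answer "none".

Distances from (3.51, 4.64):
S1: √((-18.56)² + (-5.69)²) = √(344.4736 + 32.3761) = 19.41
S2: √((-4.27)² + (-26.99)²) = √(18.2329 + 728.4601) = 27.33
S3: √((-15.80)² + (14.26)²) = √(249.6400 + 203.3476) = 21.28
S4: √((3.71)² + (5.70)²) = √(13.7641 + 32.4900) = 6.80
S5: √((12.89)² + (-29.58)²) = √(166.1521 + 874.9764) = 32.27
S6: √((-13.44)² + (-18.14)²) = √(180.6336 + 329.0596) = 22.58
S7: √((-1.32)² + (-29.55)²) = √(1.7424 + 873.2025) = 29.58
S8: √((-24.34)² + (-9.38)²) = √(592.4356 + 87.9844) = 26.08
S9: √((-0.22)² + (-29.75)²) = √(0.0484 + 885.0625) = 29.75
S10: √((-17.40)² + (-17.53)²) = √(302.7600 + 307.3009) = 24.70
S11: √((16.16)² + (-6.95)²) = √(261.1456 + 48.3025) = 17.59
Threshold 20.5: S4 (6.80), S11 (17.59), S1 (19.41) are within range.

S4, S11, S1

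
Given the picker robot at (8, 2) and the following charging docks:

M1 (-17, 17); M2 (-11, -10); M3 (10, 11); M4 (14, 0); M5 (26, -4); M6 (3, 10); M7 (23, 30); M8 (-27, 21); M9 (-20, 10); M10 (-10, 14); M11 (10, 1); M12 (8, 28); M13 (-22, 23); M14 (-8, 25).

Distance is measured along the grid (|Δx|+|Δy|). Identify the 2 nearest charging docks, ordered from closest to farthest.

M11, M4

Distances from (8, 2):
M1: |-25| + |15| = 25 + 15 = 40
M2: |-19| + |-12| = 19 + 12 = 31
M3: |2| + |9| = 2 + 9 = 11
M4: |6| + |-2| = 6 + 2 = 8
M5: |18| + |-6| = 18 + 6 = 24
M6: |-5| + |8| = 5 + 8 = 13
M7: |15| + |28| = 15 + 28 = 43
M8: |-35| + |19| = 35 + 19 = 54
M9: |-28| + |8| = 28 + 8 = 36
M10: |-18| + |12| = 18 + 12 = 30
M11: |2| + |-1| = 2 + 1 = 3
M12: |0| + |26| = 0 + 26 = 26
M13: |-30| + |21| = 30 + 21 = 51
M14: |-16| + |23| = 16 + 23 = 39
Sorted: M11 (3) < M4 (8) < M3 (11) < M6 (13) < …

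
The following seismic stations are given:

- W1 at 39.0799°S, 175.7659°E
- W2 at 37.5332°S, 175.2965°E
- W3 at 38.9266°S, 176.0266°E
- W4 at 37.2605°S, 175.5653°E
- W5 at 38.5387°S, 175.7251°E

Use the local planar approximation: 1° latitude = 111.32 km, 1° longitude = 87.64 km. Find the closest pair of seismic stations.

W1 and W3

Pairwise distances:
W1–W2: 177.0250 km
W1–W3: 28.5175 km
W1–W4: 203.2972 km
W1–W5: 60.3524 km
W2–W3: 167.7925 km
W2–W4: 38.4253 km
W2–W5: 118.0668 km
W3–W4: 189.8254 km
W3–W5: 50.6241 km
W4–W5: 142.9768 km
Closest pair: W1–W3 at 28.5175 km.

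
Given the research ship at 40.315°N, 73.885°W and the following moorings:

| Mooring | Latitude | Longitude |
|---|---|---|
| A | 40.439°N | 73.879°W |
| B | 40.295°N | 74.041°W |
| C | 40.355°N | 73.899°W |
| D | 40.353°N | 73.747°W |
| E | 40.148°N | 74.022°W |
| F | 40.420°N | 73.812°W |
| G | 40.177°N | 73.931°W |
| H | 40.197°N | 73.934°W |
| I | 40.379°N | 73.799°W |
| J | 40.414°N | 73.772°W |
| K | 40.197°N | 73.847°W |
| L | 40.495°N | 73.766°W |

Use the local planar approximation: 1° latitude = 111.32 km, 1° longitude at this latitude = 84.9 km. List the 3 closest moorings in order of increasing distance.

C, I, D

Distances from 40.315°N, 73.885°W:
A: 13.813 km
B: 13.430 km
C: 4.609 km
D: 12.456 km
E: 21.929 km
F: 13.230 km
G: 15.851 km
H: 13.779 km
I: 10.201 km
J: 14.611 km
K: 13.526 km
L: 22.441 km
Sorted: C (4.609 km) < I (10.201 km) < D (12.456 km) < F (13.230 km) < B (13.430 km) < …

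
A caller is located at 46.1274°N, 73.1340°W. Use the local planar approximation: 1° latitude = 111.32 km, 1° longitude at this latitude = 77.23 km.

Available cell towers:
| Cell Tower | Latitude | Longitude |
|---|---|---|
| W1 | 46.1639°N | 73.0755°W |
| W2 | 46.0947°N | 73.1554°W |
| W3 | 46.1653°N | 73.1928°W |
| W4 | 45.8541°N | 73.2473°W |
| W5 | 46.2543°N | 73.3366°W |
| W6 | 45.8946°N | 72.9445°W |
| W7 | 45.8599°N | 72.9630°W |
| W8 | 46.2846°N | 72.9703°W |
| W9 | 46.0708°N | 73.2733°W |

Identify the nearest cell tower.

W2

Distances from 46.1274°N, 73.1340°W:
W1: √((0.0365·111.32)² + (0.0585·77.23)²) = √(16.509432 + 20.411917) = 6.0763 km
W2: √((-0.0327·111.32)² + (-0.0214·77.23)²) = √(13.250794 + 2.731490) = 3.9978 km
W3: √((0.0379·111.32)² + (-0.0588·77.23)²) = √(17.800197 + 20.621807) = 6.1985 km
W4: √((-0.2733·111.32)² + (-0.1133·77.23)²) = √(925.604929 + 76.565283) = 31.6571 km
W5: √((0.1269·111.32)² + (-0.2026·77.23)²) = √(199.558228 + 244.822288) = 21.0803 km
W6: √((-0.2328·111.32)² + (0.1895·77.23)²) = √(671.602567 + 214.185713) = 29.7622 km
W7: √((-0.2675·111.32)² + (0.1710·77.23)²) = √(886.735240 + 174.407152) = 32.5752 km
W8: √((0.1572·111.32)² + (0.1637·77.23)²) = √(306.232640 + 159.834096) = 21.5886 km
W9: √((-0.0566·111.32)² + (-0.1393·77.23)²) = √(39.698972 + 115.737555) = 12.4674 km
Minimum: W2 at 3.9978 km.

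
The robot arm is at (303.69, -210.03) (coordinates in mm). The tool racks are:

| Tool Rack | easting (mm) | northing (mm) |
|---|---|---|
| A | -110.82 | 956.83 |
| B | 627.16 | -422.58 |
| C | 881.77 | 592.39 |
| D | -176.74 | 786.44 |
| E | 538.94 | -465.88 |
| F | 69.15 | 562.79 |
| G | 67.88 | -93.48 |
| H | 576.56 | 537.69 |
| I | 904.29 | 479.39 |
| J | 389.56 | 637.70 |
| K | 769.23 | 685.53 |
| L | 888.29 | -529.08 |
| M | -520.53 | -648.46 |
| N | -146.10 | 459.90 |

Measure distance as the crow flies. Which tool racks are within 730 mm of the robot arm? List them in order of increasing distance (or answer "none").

G, E, B, L

Distances from (303.69, -210.03):
A: √((-414.51)² + (1166.86)²) = √(171818.5401 + 1361562.2596) = 1238.30 mm
B: √((323.47)² + (-212.55)²) = √(104632.8409 + 45177.5025) = 387.05 mm
C: √((578.08)² + (802.42)²) = √(334176.4864 + 643877.8564) = 988.97 mm
D: √((-480.43)² + (996.47)²) = √(230812.9849 + 992952.4609) = 1106.24 mm
E: √((235.25)² + (-255.85)²) = √(55342.5625 + 65459.2225) = 347.57 mm
F: √((-234.54)² + (772.82)²) = √(55009.0116 + 597250.7524) = 807.63 mm
G: √((-235.81)² + (116.55)²) = √(55606.3561 + 13583.9025) = 263.04 mm
H: √((272.87)² + (747.72)²) = √(74458.0369 + 559085.1984) = 795.95 mm
I: √((600.60)² + (689.42)²) = √(360720.3600 + 475299.9364) = 914.34 mm
J: √((85.87)² + (847.73)²) = √(7373.6569 + 718646.1529) = 852.07 mm
K: √((465.54)² + (895.56)²) = √(216727.4916 + 802027.7136) = 1009.33 mm
L: √((584.60)² + (-319.05)²) = √(341757.1600 + 101792.9025) = 666.00 mm
M: √((-824.22)² + (-438.43)²) = √(679338.6084 + 192220.8649) = 933.57 mm
N: √((-449.79)² + (669.93)²) = √(202311.0441 + 448806.2049) = 806.92 mm
Threshold 730 mm: G (263.04 mm), E (347.57 mm), B (387.05 mm), L (666.00 mm) are within range.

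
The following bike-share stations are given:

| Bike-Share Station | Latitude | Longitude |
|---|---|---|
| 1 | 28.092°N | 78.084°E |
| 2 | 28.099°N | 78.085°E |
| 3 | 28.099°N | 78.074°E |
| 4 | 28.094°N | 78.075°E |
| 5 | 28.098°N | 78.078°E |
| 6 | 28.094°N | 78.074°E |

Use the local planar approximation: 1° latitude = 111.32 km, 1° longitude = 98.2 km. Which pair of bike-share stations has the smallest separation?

4 and 6

Pairwise distances:
1–2: 0.785 km
1–3: 1.254 km
1–4: 0.911 km
1–5: 0.891 km
1–6: 1.007 km
2–3: 1.080 km
2–4: 1.129 km
2–5: 0.696 km
2–6: 1.215 km
3–4: 0.565 km
3–5: 0.408 km
3–6: 0.557 km
4–5: 0.534 km
4–6: 0.098 km
5–6: 0.594 km
Closest pair: 4–6 at 0.098 km.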